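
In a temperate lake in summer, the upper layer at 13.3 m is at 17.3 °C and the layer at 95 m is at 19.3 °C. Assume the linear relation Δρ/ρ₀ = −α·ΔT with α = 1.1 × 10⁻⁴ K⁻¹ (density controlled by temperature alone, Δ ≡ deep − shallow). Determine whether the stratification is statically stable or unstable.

unstable

ΔT = 19.3 − 17.3 = +2.0 K, so Δρ/ρ₀ = −αΔT = -2.20 × 10⁻⁴.
Δρ/ρ₀ < 0, so Δρ < 0: deeper water is lighter → statically unstable; the column would overturn.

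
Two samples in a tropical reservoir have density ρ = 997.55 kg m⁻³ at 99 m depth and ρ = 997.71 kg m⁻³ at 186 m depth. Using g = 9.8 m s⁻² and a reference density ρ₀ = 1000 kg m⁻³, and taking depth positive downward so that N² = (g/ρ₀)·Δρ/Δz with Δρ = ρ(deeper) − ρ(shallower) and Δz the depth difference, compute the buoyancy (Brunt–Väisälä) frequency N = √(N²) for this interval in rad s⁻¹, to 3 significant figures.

Δρ = 997.71 − 997.55 = 0.16 kg m⁻³ over Δz = 186 − 99 = 87 m.
N² = (9.8/1000) × (0.16/87) = 1.8023 × 10⁻⁵ s⁻².
N = √(1.8023 × 10⁻⁵) = 4.2454 × 10⁻³ rad s⁻¹ ≈ 4.25 × 10⁻³ rad s⁻¹.

4.25 × 10⁻³ rad s⁻¹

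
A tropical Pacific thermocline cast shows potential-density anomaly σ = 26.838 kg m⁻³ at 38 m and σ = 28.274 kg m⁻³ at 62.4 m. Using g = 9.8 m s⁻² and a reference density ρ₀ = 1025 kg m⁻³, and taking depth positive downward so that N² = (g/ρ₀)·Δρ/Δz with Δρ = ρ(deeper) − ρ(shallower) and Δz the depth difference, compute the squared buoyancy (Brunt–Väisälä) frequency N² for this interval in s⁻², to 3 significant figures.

Δρ = 1028.274 − 1026.838 = 1.436 kg m⁻³ over Δz = 62.4 − 38 = 24.4 m.
N² = (9.8/1025) × (1.436/24.4) = 5.6269 × 10⁻⁴ s⁻² ≈ 5.63 × 10⁻⁴ s⁻².

5.63 × 10⁻⁴ s⁻²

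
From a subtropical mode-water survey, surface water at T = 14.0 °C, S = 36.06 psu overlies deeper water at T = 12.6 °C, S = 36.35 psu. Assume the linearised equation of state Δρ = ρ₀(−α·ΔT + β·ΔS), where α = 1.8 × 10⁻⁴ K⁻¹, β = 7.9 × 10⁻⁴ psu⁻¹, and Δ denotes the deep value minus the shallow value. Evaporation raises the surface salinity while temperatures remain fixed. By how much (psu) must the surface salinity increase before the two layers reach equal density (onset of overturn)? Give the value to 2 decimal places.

Neutral buoyancy requires −α(T_deep − T_surf) + β(S_deep − S_surf′) = 0.
S_surf′ = S_deep − (α/β)·ΔT = 36.35 − (1.8 × 10⁻⁴/7.9 × 10⁻⁴)·(-1.4) = 36.6690 psu.
Increase required: 36.6690 − 36.06 = 0.6090 psu.

0.61 psu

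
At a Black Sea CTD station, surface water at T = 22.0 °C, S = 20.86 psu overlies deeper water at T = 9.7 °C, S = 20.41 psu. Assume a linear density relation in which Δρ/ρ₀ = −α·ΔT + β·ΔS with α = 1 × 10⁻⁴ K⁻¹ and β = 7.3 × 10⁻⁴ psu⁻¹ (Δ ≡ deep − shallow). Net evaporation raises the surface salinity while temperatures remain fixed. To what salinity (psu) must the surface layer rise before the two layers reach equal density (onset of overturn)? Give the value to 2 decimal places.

Neutral buoyancy requires −α(T_deep − T_surf) + β(S_deep − S_surf′) = 0.
S_surf′ = S_deep − (α/β)·ΔT = 20.41 − (1 × 10⁻⁴/7.3 × 10⁻⁴)·(-12.3) = 22.0949 psu.
Increase required: 22.0949 − 20.86 = 1.2349 psu.

22.09 psu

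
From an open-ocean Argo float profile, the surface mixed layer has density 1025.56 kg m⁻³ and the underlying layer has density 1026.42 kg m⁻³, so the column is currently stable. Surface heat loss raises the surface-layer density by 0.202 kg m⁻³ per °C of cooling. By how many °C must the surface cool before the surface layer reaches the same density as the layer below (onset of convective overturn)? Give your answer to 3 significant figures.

4.26 °C

Density deficit of the surface layer: 1026.42 − 1025.56 = 0.86 kg m⁻³.
Required change = 0.86 / 0.202 = 4.26 °C.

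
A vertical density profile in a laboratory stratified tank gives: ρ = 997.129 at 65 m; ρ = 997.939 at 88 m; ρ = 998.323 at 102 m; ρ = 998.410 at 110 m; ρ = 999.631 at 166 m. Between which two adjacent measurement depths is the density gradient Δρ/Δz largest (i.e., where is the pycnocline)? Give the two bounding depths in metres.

Compute the density gradient over each adjacent pair:
  65–88 m: Δρ/Δz = 0.810/23 = 0.035 kg m⁻⁴
  88–102 m: Δρ/Δz = 0.384/14 = 0.027 kg m⁻⁴
  102–110 m: Δρ/Δz = 0.087/8 = 0.011 kg m⁻⁴
  110–166 m: Δρ/Δz = 1.221/56 = 0.022 kg m⁻⁴
The largest gradient is in the 65–88 m interval — the pycnocline.

65–88 m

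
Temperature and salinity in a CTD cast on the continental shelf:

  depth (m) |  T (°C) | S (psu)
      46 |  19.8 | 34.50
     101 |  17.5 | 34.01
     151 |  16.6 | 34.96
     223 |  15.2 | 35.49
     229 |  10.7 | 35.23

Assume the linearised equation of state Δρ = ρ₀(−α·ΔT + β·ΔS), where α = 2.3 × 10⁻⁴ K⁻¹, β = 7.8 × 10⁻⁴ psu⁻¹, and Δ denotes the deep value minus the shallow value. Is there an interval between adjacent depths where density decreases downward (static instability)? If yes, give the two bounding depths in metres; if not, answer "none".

none

Evaluate Δρ/ρ₀ = −αΔT + βΔS across each adjacent pair:
  46–101 m: −αΔT+βΔS = −(2.3 × 10⁻⁴)(-2.3)+(7.8 × 10⁻⁴)(-0.49) = 1.5 × 10⁻⁴ → stable
  101–151 m: −αΔT+βΔS = −(2.3 × 10⁻⁴)(-0.9)+(7.8 × 10⁻⁴)(+0.95) = 9.5 × 10⁻⁴ → stable
  151–223 m: −αΔT+βΔS = −(2.3 × 10⁻⁴)(-1.4)+(7.8 × 10⁻⁴)(+0.53) = 7.4 × 10⁻⁴ → stable
  223–229 m: −αΔT+βΔS = −(2.3 × 10⁻⁴)(-4.5)+(7.8 × 10⁻⁴)(-0.26) = 8.3 × 10⁻⁴ → stable
Every interval has Δρ > 0: the column is stably stratified throughout.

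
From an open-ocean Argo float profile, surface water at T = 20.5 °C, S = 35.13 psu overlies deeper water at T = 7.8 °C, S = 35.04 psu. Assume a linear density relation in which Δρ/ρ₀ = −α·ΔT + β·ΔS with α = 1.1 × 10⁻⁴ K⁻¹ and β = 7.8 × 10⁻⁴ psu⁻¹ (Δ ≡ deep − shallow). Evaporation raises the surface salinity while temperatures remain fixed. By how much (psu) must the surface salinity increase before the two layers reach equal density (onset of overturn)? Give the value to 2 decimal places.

1.70 psu

Neutral buoyancy requires −α(T_deep − T_surf) + β(S_deep − S_surf′) = 0.
S_surf′ = S_deep − (α/β)·ΔT = 35.04 − (1.1 × 10⁻⁴/7.8 × 10⁻⁴)·(-12.7) = 36.8310 psu.
Increase required: 36.8310 − 35.13 = 1.7010 psu.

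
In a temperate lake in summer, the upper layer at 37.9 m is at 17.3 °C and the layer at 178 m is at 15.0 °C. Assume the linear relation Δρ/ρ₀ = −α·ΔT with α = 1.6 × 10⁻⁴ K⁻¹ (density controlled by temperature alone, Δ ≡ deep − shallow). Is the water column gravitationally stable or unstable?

stable

ΔT = 15.0 − 17.3 = -2.3 K, so Δρ/ρ₀ = −αΔT = 3.68 × 10⁻⁴.
Δρ/ρ₀ > 0, so Δρ > 0: deeper water is denser → statically stable.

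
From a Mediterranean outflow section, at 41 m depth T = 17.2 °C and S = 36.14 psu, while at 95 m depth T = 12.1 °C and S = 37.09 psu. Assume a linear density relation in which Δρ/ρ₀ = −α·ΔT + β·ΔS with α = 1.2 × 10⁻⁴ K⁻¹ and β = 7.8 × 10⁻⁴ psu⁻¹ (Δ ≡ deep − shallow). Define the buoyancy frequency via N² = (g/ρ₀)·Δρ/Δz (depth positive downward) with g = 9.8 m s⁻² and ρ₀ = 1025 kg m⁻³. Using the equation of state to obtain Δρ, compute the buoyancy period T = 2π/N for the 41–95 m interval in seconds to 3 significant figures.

401 s

ΔT = -5.1 K, ΔS = +0.95 psu (deep − shallow).
Δρ/ρ₀ = −αΔT + βΔS = 6.12 × 10⁻⁴ + 7.41 × 10⁻⁴ = 1.353 × 10⁻³, so Δρ ≈ 1.387 kg m⁻³.
N² = (g/ρ₀)·Δρ/Δz = g·(Δρ/ρ₀)/Δz = 9.8 × 1.353 × 10⁻³ / 54 = 2.4554 × 10⁻⁴ s⁻².
N = √(2.4554 × 10⁻⁴) = 0.015670 rad s⁻¹ → T = 2π/N = 400.97 s ≈ 401 s.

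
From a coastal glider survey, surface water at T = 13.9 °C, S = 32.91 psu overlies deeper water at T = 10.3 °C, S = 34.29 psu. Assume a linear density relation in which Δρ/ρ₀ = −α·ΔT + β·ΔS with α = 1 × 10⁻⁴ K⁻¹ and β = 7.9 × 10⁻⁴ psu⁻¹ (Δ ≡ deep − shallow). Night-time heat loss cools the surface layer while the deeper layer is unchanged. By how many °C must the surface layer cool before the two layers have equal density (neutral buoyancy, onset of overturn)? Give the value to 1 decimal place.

14.5 °C

Neutral buoyancy requires Δρ = 0, i.e. −α(T_deep − T_surf′) + β(S_deep − S_surf) = 0.
T_surf′ = T_deep − (β/α)·ΔS = 10.3 − (7.9 × 10⁻⁴/1 × 10⁻⁴)·(+1.38) = -0.602 °C.
Cooling required: 13.9 − (-0.602) = 14.502 °C.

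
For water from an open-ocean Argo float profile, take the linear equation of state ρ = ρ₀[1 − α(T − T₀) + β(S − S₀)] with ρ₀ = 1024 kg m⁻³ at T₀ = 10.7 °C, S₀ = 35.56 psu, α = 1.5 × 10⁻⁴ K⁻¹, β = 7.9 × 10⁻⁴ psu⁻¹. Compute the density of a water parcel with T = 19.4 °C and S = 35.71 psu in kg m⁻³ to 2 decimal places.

1022.79 kg m⁻³

T − T₀ = +8.7 K, S − S₀ = +0.15 psu.
Bracket = 1 − α·(+8.7) + β·(+0.15) = 1 + (-1.1865 × 10⁻³) = 0.9988135.
ρ = 1024 × 0.9988135 = 1022.79 kg m⁻³.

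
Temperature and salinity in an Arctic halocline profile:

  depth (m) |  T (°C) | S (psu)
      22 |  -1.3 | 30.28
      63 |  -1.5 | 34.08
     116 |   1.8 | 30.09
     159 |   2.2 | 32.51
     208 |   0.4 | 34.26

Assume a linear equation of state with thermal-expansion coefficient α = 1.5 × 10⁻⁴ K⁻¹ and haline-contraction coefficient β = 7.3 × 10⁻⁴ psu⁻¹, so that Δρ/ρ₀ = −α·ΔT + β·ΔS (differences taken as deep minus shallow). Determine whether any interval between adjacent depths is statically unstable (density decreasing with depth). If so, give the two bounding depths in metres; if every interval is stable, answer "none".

Evaluate Δρ/ρ₀ = −αΔT + βΔS across each adjacent pair:
  22–63 m: −αΔT+βΔS = −(1.5 × 10⁻⁴)(-0.2)+(7.3 × 10⁻⁴)(+3.80) = 2.8 × 10⁻³ → stable
  63–116 m: −αΔT+βΔS = −(1.5 × 10⁻⁴)(+3.3)+(7.3 × 10⁻⁴)(-3.99) = -3.4 × 10⁻³ → UNSTABLE
  116–159 m: −αΔT+βΔS = −(1.5 × 10⁻⁴)(+0.4)+(7.3 × 10⁻⁴)(+2.42) = 1.7 × 10⁻³ → stable
  159–208 m: −αΔT+βΔS = −(1.5 × 10⁻⁴)(-1.8)+(7.3 × 10⁻⁴)(+1.75) = 1.5 × 10⁻³ → stable
The 63–116 m interval has Δρ < 0: lighter water underlies denser water.

63–116 m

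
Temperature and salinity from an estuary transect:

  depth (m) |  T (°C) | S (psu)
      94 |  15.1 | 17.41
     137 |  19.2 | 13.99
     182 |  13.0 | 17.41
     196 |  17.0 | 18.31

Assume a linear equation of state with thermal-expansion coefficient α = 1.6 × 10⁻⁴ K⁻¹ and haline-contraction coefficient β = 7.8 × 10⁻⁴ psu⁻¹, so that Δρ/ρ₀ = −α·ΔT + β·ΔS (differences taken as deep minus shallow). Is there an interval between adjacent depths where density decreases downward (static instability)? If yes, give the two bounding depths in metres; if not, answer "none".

Evaluate Δρ/ρ₀ = −αΔT + βΔS across each adjacent pair:
  94–137 m: −αΔT+βΔS = −(1.6 × 10⁻⁴)(+4.1)+(7.8 × 10⁻⁴)(-3.42) = -3.3 × 10⁻³ → UNSTABLE
  137–182 m: −αΔT+βΔS = −(1.6 × 10⁻⁴)(-6.2)+(7.8 × 10⁻⁴)(+3.42) = 3.7 × 10⁻³ → stable
  182–196 m: −αΔT+βΔS = −(1.6 × 10⁻⁴)(+4.0)+(7.8 × 10⁻⁴)(+0.90) = 6.2 × 10⁻⁵ → stable
The 94–137 m interval has Δρ < 0: lighter water underlies denser water.

94–137 m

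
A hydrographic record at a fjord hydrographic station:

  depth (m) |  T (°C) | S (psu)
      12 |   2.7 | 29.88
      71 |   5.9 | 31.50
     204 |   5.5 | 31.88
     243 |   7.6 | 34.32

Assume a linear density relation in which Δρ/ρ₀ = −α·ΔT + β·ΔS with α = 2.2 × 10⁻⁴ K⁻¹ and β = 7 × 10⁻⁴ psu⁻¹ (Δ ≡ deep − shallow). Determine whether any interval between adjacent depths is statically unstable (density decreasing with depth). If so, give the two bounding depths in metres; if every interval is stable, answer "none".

Evaluate Δρ/ρ₀ = −αΔT + βΔS across each adjacent pair:
  12–71 m: −αΔT+βΔS = −(2.2 × 10⁻⁴)(+3.2)+(7 × 10⁻⁴)(+1.62) = 4.3 × 10⁻⁴ → stable
  71–204 m: −αΔT+βΔS = −(2.2 × 10⁻⁴)(-0.4)+(7 × 10⁻⁴)(+0.38) = 3.5 × 10⁻⁴ → stable
  204–243 m: −αΔT+βΔS = −(2.2 × 10⁻⁴)(+2.1)+(7 × 10⁻⁴)(+2.44) = 1.2 × 10⁻³ → stable
Every interval has Δρ > 0: the column is stably stratified throughout.

none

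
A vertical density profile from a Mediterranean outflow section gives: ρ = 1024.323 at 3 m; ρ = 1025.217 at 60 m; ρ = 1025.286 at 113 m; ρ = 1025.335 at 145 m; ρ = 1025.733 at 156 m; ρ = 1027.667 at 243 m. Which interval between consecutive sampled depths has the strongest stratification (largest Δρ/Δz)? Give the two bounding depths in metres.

Compute the density gradient over each adjacent pair:
  3–60 m: Δρ/Δz = 0.894/57 = 0.016 kg m⁻⁴
  60–113 m: Δρ/Δz = 0.069/53 = 1.3 × 10⁻³ kg m⁻⁴
  113–145 m: Δρ/Δz = 0.049/32 = 1.5 × 10⁻³ kg m⁻⁴
  145–156 m: Δρ/Δz = 0.398/11 = 0.036 kg m⁻⁴
  156–243 m: Δρ/Δz = 1.934/87 = 0.022 kg m⁻⁴
The largest gradient is in the 145–156 m interval — the pycnocline.

145–156 m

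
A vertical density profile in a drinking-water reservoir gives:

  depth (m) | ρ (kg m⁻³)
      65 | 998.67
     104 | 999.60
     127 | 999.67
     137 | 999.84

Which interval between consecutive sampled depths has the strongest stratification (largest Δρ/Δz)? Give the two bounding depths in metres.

65–104 m

Compute the density gradient over each adjacent pair:
  65–104 m: Δρ/Δz = 0.93/39 = 0.024 kg m⁻⁴
  104–127 m: Δρ/Δz = 0.07/23 = 3.0 × 10⁻³ kg m⁻⁴
  127–137 m: Δρ/Δz = 0.17/10 = 0.017 kg m⁻⁴
The largest gradient is in the 65–104 m interval — the pycnocline.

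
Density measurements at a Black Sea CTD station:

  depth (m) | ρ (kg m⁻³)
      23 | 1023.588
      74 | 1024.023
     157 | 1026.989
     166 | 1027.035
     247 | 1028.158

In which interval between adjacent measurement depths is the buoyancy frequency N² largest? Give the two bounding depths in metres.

Compute the density gradient over each adjacent pair:
  23–74 m: Δρ/Δz = 0.435/51 = 8.5 × 10⁻³ kg m⁻⁴
  74–157 m: Δρ/Δz = 2.966/83 = 0.036 kg m⁻⁴
  157–166 m: Δρ/Δz = 0.046/9 = 5.1 × 10⁻³ kg m⁻⁴
  166–247 m: Δρ/Δz = 1.123/81 = 0.014 kg m⁻⁴
The largest gradient is in the 74–157 m interval — the pycnocline.

74–157 m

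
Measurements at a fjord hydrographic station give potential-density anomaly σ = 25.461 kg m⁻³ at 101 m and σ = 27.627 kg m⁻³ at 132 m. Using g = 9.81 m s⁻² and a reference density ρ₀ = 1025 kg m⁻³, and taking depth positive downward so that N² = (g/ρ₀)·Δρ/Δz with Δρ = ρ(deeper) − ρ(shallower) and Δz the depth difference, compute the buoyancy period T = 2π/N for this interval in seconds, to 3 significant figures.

Δρ = 1027.627 − 1025.461 = 2.166 kg m⁻³ over Δz = 132 − 101 = 31 m.
N² = (9.81/1025) × (2.166/31) = 6.6872 × 10⁻⁴ s⁻².
N = √(6.6872 × 10⁻⁴) = 0.025860 rad s⁻¹, so T = 2π/N = 242.97 s ≈ 243 s.

243 s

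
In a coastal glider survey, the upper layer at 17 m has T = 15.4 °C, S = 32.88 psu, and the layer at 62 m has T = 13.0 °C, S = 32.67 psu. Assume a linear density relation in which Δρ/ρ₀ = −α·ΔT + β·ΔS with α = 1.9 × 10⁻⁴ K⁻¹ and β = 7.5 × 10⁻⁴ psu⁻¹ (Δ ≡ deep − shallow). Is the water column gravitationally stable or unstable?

stable

ΔT = 13.0 − 15.4 = -2.4 K and ΔS = 32.67 − 32.88 = -0.21 psu (deep − shallow).
−αΔT = 4.56 × 10⁻⁴; βΔS = -1.575 × 10⁻⁴; sum Δρ/ρ₀ = 2.985 × 10⁻⁴.
Δρ/ρ₀ > 0, so Δρ > 0: deeper water is denser → statically stable.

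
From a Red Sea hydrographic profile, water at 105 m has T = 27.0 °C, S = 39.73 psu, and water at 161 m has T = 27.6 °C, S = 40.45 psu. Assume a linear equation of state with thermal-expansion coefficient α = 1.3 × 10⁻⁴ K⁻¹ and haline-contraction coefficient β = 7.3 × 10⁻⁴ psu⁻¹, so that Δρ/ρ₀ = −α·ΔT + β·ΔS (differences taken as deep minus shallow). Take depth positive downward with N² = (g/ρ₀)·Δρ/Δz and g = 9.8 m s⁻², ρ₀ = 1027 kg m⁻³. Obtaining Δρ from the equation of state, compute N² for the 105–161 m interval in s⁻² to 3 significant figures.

ΔT = +0.6 K, ΔS = +0.72 psu (deep − shallow).
Δρ/ρ₀ = −αΔT + βΔS = -7.80 × 10⁻⁵ + 5.256 × 10⁻⁴ = 4.476 × 10⁻⁴, so Δρ ≈ 0.4597 kg m⁻³.
N² = (g/ρ₀)·Δρ/Δz = g·(Δρ/ρ₀)/Δz = 9.8 × 4.476 × 10⁻⁴ / 56 = 7.8330 × 10⁻⁵ s⁻² ≈ 7.83 × 10⁻⁵ s⁻².

7.83 × 10⁻⁵ s⁻²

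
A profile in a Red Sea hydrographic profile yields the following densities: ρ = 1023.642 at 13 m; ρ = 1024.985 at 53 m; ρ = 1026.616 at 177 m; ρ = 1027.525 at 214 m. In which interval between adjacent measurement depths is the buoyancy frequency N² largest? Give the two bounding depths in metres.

13–53 m

Compute the density gradient over each adjacent pair:
  13–53 m: Δρ/Δz = 1.343/40 = 0.034 kg m⁻⁴
  53–177 m: Δρ/Δz = 1.631/124 = 0.013 kg m⁻⁴
  177–214 m: Δρ/Δz = 0.909/37 = 0.025 kg m⁻⁴
The largest gradient is in the 13–53 m interval — the pycnocline.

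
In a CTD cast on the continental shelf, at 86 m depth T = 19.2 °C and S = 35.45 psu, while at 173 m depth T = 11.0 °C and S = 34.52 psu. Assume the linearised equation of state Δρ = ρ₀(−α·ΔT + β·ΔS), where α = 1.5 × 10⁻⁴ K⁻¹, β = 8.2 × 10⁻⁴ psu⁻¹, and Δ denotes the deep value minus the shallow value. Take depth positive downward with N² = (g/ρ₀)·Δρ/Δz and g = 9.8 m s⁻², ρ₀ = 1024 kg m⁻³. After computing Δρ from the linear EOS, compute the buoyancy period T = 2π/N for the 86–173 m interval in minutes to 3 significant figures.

14.4 min

ΔT = -8.2 K, ΔS = -0.93 psu (deep − shallow).
Δρ/ρ₀ = −αΔT + βΔS = 1.23 × 10⁻³ − 7.626 × 10⁻⁴ = 4.674 × 10⁻⁴, so Δρ ≈ 0.4786 kg m⁻³.
N² = (g/ρ₀)·Δρ/Δz = g·(Δρ/ρ₀)/Δz = 9.8 × 4.674 × 10⁻⁴ / 87 = 5.2650 × 10⁻⁵ s⁻².
N = √(5.2650 × 10⁻⁵) = 7.2560 × 10⁻³ rad s⁻¹ → T = 2π/N = 865.93 s = 14.432 min ≈ 14.4 min.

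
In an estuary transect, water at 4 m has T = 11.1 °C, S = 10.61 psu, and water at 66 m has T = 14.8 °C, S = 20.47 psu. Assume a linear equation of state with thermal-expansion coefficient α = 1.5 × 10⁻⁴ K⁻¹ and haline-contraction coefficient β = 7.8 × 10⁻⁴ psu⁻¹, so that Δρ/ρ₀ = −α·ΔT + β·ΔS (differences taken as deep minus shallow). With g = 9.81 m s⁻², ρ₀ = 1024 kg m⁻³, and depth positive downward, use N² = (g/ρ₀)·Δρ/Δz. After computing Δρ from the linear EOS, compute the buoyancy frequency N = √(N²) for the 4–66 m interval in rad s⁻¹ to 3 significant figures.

0.0336 rad s⁻¹

ΔT = +3.7 K, ΔS = +9.86 psu (deep − shallow).
Δρ/ρ₀ = −αΔT + βΔS = -5.55 × 10⁻⁴ + 7.6908 × 10⁻³ = 7.1358 × 10⁻³, so Δρ ≈ 7.307 kg m⁻³.
N² = (g/ρ₀)·Δρ/Δz = g·(Δρ/ρ₀)/Δz = 9.81 × 7.1358 × 10⁻³ / 62 = 1.1291 × 10⁻³ s⁻².
N = √(1.1291 × 10⁻³) = 0.033602 rad s⁻¹ ≈ 0.0336 rad s⁻¹.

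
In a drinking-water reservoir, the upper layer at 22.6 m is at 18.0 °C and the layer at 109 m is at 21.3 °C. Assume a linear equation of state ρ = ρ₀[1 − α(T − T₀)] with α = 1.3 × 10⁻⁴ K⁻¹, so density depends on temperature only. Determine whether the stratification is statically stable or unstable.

unstable

ΔT = 21.3 − 18.0 = +3.3 K, so Δρ/ρ₀ = −αΔT = -4.29 × 10⁻⁴.
Δρ/ρ₀ < 0, so Δρ < 0: deeper water is lighter → statically unstable; the column would overturn.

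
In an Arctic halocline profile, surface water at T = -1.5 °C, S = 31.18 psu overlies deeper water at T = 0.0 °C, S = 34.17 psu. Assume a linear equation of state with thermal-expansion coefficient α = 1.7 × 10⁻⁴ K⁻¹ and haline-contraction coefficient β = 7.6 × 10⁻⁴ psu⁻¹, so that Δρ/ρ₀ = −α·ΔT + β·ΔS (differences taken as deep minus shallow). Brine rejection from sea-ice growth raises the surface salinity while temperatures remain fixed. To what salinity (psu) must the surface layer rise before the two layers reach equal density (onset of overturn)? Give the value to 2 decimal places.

33.83 psu

Neutral buoyancy requires −α(T_deep − T_surf) + β(S_deep − S_surf′) = 0.
S_surf′ = S_deep − (α/β)·ΔT = 34.17 − (1.7 × 10⁻⁴/7.6 × 10⁻⁴)·(+1.5) = 33.8345 psu.
Increase required: 33.8345 − 31.18 = 2.6545 psu.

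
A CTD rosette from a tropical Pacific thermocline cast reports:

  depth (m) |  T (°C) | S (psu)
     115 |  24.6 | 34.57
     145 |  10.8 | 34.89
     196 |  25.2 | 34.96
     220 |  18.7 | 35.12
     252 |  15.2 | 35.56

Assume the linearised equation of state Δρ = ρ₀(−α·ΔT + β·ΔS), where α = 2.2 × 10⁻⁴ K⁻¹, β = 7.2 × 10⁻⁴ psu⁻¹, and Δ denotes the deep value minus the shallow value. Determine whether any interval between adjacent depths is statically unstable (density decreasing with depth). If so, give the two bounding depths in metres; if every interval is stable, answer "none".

145–196 m

Evaluate Δρ/ρ₀ = −αΔT + βΔS across each adjacent pair:
  115–145 m: −αΔT+βΔS = −(2.2 × 10⁻⁴)(-13.8)+(7.2 × 10⁻⁴)(+0.32) = 3.3 × 10⁻³ → stable
  145–196 m: −αΔT+βΔS = −(2.2 × 10⁻⁴)(+14.4)+(7.2 × 10⁻⁴)(+0.07) = -3.1 × 10⁻³ → UNSTABLE
  196–220 m: −αΔT+βΔS = −(2.2 × 10⁻⁴)(-6.5)+(7.2 × 10⁻⁴)(+0.16) = 1.5 × 10⁻³ → stable
  220–252 m: −αΔT+βΔS = −(2.2 × 10⁻⁴)(-3.5)+(7.2 × 10⁻⁴)(+0.44) = 1.1 × 10⁻³ → stable
The 145–196 m interval has Δρ < 0: lighter water underlies denser water.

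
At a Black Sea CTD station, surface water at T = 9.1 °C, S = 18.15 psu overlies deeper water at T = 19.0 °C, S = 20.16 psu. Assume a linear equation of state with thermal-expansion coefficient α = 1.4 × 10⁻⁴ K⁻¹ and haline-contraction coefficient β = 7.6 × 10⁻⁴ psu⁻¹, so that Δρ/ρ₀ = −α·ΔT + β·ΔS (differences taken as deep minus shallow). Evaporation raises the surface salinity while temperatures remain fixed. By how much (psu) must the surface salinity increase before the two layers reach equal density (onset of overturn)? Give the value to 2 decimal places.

0.19 psu

Neutral buoyancy requires −α(T_deep − T_surf) + β(S_deep − S_surf′) = 0.
S_surf′ = S_deep − (α/β)·ΔT = 20.16 − (1.4 × 10⁻⁴/7.6 × 10⁻⁴)·(+9.9) = 18.3363 psu.
Increase required: 18.3363 − 18.15 = 0.1863 psu.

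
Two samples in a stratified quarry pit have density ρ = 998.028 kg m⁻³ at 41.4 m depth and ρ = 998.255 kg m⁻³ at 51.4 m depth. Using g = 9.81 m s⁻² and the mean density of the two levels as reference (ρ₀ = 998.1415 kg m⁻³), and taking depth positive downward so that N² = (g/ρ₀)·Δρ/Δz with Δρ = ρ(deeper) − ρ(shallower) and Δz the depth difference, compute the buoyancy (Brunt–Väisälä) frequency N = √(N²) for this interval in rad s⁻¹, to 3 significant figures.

0.0149 rad s⁻¹

Δρ = 998.255 − 998.028 = 0.227 kg m⁻³ over Δz = 51.4 − 41.4 = 10 m.
N² = (9.81/998.1415) × (0.227/10) = 2.2310 × 10⁻⁴ s⁻².
N = √(2.2310 × 10⁻⁴) = 0.014937 rad s⁻¹ ≈ 0.0149 rad s⁻¹.
Since Δρ > 0 the layer is stably stratified.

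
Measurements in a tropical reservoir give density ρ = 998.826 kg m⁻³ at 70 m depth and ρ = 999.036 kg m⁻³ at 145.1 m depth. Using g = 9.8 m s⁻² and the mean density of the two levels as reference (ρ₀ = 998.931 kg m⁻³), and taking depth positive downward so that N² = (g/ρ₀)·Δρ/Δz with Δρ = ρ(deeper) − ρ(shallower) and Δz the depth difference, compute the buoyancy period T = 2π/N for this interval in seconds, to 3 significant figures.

Δρ = 999.036 − 998.826 = 0.210 kg m⁻³ over Δz = 145.1 − 70 = 75.1 m.
N² = (9.8/998.931) × (0.210/75.1) = 2.7433 × 10⁻⁵ s⁻².
N = √(2.7433 × 10⁻⁵) = 5.2377 × 10⁻³ rad s⁻¹, so T = 2π/N = 1.1996 × 10³ s ≈ 1.20 × 10³ s.

1.20 × 10³ s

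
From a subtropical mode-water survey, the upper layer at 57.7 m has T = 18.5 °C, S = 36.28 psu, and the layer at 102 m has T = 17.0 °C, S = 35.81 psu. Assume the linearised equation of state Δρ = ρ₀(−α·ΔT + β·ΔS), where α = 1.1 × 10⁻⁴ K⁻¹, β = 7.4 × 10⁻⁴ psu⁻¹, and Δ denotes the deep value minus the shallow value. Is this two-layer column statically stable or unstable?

unstable

ΔT = 17.0 − 18.5 = -1.5 K and ΔS = 35.81 − 36.28 = -0.47 psu (deep − shallow).
−αΔT = 1.65 × 10⁻⁴; βΔS = -3.478 × 10⁻⁴; sum Δρ/ρ₀ = -1.828 × 10⁻⁴.
Δρ/ρ₀ < 0, so Δρ < 0: deeper water is lighter → statically unstable; the column would overturn.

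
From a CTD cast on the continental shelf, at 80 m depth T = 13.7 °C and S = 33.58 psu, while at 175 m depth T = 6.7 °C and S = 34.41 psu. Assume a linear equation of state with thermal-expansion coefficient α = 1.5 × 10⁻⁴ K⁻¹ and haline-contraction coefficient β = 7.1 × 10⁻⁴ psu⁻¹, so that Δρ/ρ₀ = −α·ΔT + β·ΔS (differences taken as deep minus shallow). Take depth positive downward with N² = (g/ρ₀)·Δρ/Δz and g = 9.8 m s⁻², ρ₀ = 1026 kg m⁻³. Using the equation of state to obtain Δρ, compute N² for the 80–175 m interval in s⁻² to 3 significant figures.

1.69 × 10⁻⁴ s⁻²

ΔT = -7.0 K, ΔS = +0.83 psu (deep − shallow).
Δρ/ρ₀ = −αΔT + βΔS = 1.05 × 10⁻³ + 5.893 × 10⁻⁴ = 1.6393 × 10⁻³, so Δρ ≈ 1.682 kg m⁻³.
N² = (g/ρ₀)·Δρ/Δz = g·(Δρ/ρ₀)/Δz = 9.8 × 1.6393 × 10⁻³ / 95 = 1.6911 × 10⁻⁴ s⁻² ≈ 1.69 × 10⁻⁴ s⁻².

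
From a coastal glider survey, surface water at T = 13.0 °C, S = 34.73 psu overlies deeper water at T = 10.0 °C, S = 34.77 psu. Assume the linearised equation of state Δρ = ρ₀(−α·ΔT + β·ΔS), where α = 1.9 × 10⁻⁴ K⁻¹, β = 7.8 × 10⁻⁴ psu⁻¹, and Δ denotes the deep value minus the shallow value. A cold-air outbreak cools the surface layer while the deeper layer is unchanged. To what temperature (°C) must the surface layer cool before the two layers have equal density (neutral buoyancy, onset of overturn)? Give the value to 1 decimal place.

9.8 °C

Neutral buoyancy requires Δρ = 0, i.e. −α(T_deep − T_surf′) + β(S_deep − S_surf) = 0.
T_surf′ = T_deep − (β/α)·ΔS = 10.0 − (7.8 × 10⁻⁴/1.9 × 10⁻⁴)·(+0.04) = 9.836 °C.
Cooling required: 13.0 − (9.836) = 3.164 °C.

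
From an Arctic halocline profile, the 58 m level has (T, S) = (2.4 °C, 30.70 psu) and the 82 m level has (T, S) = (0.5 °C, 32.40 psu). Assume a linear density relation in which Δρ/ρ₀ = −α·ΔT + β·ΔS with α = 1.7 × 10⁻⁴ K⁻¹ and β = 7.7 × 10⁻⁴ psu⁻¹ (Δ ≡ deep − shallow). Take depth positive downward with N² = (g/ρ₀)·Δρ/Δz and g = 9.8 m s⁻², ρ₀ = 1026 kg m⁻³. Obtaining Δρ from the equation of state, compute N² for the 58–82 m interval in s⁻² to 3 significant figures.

ΔT = -1.9 K, ΔS = +1.70 psu (deep − shallow).
Δρ/ρ₀ = −αΔT + βΔS = 3.23 × 10⁻⁴ + 1.309 × 10⁻³ = 1.632 × 10⁻³, so Δρ ≈ 1.674 kg m⁻³.
N² = (g/ρ₀)·Δρ/Δz = g·(Δρ/ρ₀)/Δz = 9.8 × 1.632 × 10⁻³ / 24 = 6.6640 × 10⁻⁴ s⁻² ≈ 6.66 × 10⁻⁴ s⁻².

6.66 × 10⁻⁴ s⁻²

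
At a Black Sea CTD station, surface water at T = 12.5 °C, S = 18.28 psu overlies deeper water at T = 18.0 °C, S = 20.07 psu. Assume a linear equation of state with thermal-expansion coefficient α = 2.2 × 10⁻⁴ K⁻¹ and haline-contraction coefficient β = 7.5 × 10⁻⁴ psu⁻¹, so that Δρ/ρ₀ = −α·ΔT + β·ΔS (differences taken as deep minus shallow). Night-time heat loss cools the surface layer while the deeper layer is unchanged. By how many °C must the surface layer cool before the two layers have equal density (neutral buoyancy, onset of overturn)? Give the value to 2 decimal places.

0.60 °C

Neutral buoyancy requires Δρ = 0, i.e. −α(T_deep − T_surf′) + β(S_deep − S_surf) = 0.
T_surf′ = T_deep − (β/α)·ΔS = 18.0 − (7.5 × 10⁻⁴/2.2 × 10⁻⁴)·(+1.79) = 11.8977 °C.
Cooling required: 12.5 − (11.8977) = 0.6023 °C.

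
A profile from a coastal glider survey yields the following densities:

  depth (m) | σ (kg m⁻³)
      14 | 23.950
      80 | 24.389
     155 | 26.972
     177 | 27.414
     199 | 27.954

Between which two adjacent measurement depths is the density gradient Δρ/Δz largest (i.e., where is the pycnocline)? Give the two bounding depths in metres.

80–155 m

Compute the density gradient over each adjacent pair:
  14–80 m: Δρ/Δz = 0.439/66 = 6.7 × 10⁻³ kg m⁻⁴
  80–155 m: Δρ/Δz = 2.583/75 = 0.034 kg m⁻⁴
  155–177 m: Δρ/Δz = 0.442/22 = 0.020 kg m⁻⁴
  177–199 m: Δρ/Δz = 0.540/22 = 0.025 kg m⁻⁴
The largest gradient is in the 80–155 m interval — the pycnocline.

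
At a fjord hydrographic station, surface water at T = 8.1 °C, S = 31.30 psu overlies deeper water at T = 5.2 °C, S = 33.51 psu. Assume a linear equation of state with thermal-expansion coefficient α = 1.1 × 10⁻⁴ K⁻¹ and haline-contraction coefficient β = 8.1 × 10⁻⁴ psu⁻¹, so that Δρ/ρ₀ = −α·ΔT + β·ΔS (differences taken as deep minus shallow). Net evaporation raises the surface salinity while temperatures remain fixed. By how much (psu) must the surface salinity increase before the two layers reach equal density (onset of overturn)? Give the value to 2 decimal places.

Neutral buoyancy requires −α(T_deep − T_surf) + β(S_deep − S_surf′) = 0.
S_surf′ = S_deep − (α/β)·ΔT = 33.51 − (1.1 × 10⁻⁴/8.1 × 10⁻⁴)·(-2.9) = 33.9038 psu.
Increase required: 33.9038 − 31.30 = 2.6038 psu.

2.60 psu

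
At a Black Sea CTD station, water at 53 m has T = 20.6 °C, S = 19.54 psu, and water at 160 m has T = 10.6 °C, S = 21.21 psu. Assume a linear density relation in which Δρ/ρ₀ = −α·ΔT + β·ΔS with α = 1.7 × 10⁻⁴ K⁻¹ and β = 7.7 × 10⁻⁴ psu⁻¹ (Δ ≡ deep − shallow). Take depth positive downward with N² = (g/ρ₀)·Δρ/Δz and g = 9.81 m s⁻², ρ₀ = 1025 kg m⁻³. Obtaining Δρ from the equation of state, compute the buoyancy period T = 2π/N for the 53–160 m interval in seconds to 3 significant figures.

ΔT = -10.0 K, ΔS = +1.67 psu (deep − shallow).
Δρ/ρ₀ = −αΔT + βΔS = 1.70 × 10⁻³ + 1.2859 × 10⁻³ = 2.9859 × 10⁻³, so Δρ ≈ 3.061 kg m⁻³.
N² = (g/ρ₀)·Δρ/Δz = g·(Δρ/ρ₀)/Δz = 9.81 × 2.9859 × 10⁻³ / 107 = 2.7375 × 10⁻⁴ s⁻².
N = √(2.7375 × 10⁻⁴) = 0.016545 rad s⁻¹ → T = 2π/N = 379.76 s ≈ 380 s.

380 s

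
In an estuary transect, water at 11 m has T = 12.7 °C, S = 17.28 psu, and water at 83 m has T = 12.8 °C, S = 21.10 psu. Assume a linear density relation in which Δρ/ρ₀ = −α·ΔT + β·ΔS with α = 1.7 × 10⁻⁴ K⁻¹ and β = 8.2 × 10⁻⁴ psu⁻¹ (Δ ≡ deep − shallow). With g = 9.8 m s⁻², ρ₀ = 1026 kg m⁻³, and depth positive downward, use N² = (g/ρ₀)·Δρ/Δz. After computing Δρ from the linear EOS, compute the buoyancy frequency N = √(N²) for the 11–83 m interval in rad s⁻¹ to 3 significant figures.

0.0206 rad s⁻¹

ΔT = +0.1 K, ΔS = +3.82 psu (deep − shallow).
Δρ/ρ₀ = −αΔT + βΔS = -1.70 × 10⁻⁵ + 3.1324 × 10⁻³ = 3.1154 × 10⁻³, so Δρ ≈ 3.196 kg m⁻³.
N² = (g/ρ₀)·Δρ/Δz = g·(Δρ/ρ₀)/Δz = 9.8 × 3.1154 × 10⁻³ / 72 = 4.2404 × 10⁻⁴ s⁻².
N = √(4.2404 × 10⁻⁴) = 0.020592 rad s⁻¹ ≈ 0.0206 rad s⁻¹.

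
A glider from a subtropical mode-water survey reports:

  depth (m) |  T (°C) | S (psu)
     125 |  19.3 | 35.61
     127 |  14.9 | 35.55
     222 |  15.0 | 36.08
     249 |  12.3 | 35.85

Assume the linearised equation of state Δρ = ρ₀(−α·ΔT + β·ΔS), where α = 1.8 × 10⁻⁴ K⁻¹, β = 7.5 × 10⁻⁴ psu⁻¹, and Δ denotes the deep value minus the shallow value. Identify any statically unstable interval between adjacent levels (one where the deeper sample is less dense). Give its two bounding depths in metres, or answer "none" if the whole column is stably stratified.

none

Evaluate Δρ/ρ₀ = −αΔT + βΔS across each adjacent pair:
  125–127 m: −αΔT+βΔS = −(1.8 × 10⁻⁴)(-4.4)+(7.5 × 10⁻⁴)(-0.06) = 7.5 × 10⁻⁴ → stable
  127–222 m: −αΔT+βΔS = −(1.8 × 10⁻⁴)(+0.1)+(7.5 × 10⁻⁴)(+0.53) = 3.8 × 10⁻⁴ → stable
  222–249 m: −αΔT+βΔS = −(1.8 × 10⁻⁴)(-2.7)+(7.5 × 10⁻⁴)(-0.23) = 3.1 × 10⁻⁴ → stable
Every interval has Δρ > 0: the column is stably stratified throughout.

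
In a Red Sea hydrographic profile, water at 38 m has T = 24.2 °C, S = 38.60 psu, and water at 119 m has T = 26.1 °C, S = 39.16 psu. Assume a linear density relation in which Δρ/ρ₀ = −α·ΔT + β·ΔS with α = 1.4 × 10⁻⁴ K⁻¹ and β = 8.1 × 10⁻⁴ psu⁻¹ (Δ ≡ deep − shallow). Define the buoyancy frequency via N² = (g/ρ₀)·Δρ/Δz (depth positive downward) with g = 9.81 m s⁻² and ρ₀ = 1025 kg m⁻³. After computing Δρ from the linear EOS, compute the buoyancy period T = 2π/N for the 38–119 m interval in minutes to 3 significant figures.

22.0 min

ΔT = +1.9 K, ΔS = +0.56 psu (deep − shallow).
Δρ/ρ₀ = −αΔT + βΔS = -2.66 × 10⁻⁴ + 4.536 × 10⁻⁴ = 1.876 × 10⁻⁴, so Δρ ≈ 0.1923 kg m⁻³.
N² = (g/ρ₀)·Δρ/Δz = g·(Δρ/ρ₀)/Δz = 9.81 × 1.876 × 10⁻⁴ / 81 = 2.2720 × 10⁻⁵ s⁻².
N = √(2.2720 × 10⁻⁵) = 4.7666 × 10⁻³ rad s⁻¹ → T = 2π/N = 1.3182 × 10³ s = 21.970 min ≈ 22.0 min.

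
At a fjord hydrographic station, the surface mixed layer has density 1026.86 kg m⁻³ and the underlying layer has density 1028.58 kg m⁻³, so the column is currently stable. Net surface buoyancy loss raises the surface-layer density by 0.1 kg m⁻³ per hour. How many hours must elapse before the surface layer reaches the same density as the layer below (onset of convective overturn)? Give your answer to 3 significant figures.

Density deficit of the surface layer: 1028.58 − 1026.86 = 1.72 kg m⁻³.
Required change = 1.72 / 0.1 = 17.2 hours.

17.2 hours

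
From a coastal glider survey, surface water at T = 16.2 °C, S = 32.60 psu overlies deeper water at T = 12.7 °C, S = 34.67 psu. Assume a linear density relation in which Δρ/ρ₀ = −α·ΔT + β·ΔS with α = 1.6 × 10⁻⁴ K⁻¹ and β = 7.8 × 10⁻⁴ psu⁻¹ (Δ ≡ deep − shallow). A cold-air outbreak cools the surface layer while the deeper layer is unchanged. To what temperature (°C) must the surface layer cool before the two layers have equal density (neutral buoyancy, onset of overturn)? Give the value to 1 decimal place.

Neutral buoyancy requires Δρ = 0, i.e. −α(T_deep − T_surf′) + β(S_deep − S_surf) = 0.
T_surf′ = T_deep − (β/α)·ΔS = 12.7 − (7.8 × 10⁻⁴/1.6 × 10⁻⁴)·(+2.07) = 2.609 °C.
Cooling required: 16.2 − (2.609) = 13.591 °C.

2.6 °C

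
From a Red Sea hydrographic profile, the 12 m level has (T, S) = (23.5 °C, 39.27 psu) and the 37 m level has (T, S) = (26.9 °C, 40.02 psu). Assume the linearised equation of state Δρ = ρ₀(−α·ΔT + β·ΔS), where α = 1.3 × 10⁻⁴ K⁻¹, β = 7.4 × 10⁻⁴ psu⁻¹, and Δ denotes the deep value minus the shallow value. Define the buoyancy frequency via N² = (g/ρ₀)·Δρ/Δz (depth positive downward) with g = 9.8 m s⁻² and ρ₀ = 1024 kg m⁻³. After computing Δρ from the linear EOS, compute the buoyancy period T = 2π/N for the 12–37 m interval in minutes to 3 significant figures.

ΔT = +3.4 K, ΔS = +0.75 psu (deep − shallow).
Δρ/ρ₀ = −αΔT + βΔS = -4.42 × 10⁻⁴ + 5.55 × 10⁻⁴ = 1.13 × 10⁻⁴, so Δρ ≈ 0.1157 kg m⁻³.
N² = (g/ρ₀)·Δρ/Δz = g·(Δρ/ρ₀)/Δz = 9.8 × 1.13 × 10⁻⁴ / 25 = 4.4296 × 10⁻⁵ s⁻².
N = √(4.4296 × 10⁻⁵) = 6.6555 × 10⁻³ rad s⁻¹ → T = 2π/N = 944.06 s = 15.734 min ≈ 15.7 min.

15.7 min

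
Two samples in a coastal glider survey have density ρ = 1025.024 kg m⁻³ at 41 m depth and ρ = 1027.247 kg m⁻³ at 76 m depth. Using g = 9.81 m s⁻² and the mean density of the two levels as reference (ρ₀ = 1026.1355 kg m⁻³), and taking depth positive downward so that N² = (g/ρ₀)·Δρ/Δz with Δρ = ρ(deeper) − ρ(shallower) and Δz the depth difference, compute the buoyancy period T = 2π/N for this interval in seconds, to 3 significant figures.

Δρ = 1027.247 − 1025.024 = 2.223 kg m⁻³ over Δz = 76 − 41 = 35 m.
N² = (9.81/1026.1355) × (2.223/35) = 6.0721 × 10⁻⁴ s⁻².
N = √(6.0721 × 10⁻⁴) = 0.024642 rad s⁻¹, so T = 2π/N = 254.98 s ≈ 255 s.
N² > 0, so the interval is statically stable.

255 s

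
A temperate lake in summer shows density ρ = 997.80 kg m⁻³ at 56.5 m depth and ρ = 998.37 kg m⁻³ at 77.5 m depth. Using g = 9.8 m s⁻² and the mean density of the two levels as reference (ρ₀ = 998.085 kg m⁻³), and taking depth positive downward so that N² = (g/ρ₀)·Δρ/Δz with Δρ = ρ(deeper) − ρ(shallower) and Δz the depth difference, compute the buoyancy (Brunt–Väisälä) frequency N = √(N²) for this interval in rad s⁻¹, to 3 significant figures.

0.0163 rad s⁻¹

Δρ = 998.37 − 997.80 = 0.57 kg m⁻³ over Δz = 77.5 − 56.5 = 21 m.
N² = (9.8/998.085) × (0.57/21) = 2.6651 × 10⁻⁴ s⁻².
N = √(2.6651 × 10⁻⁴) = 0.016325 rad s⁻¹ ≈ 0.0163 rad s⁻¹.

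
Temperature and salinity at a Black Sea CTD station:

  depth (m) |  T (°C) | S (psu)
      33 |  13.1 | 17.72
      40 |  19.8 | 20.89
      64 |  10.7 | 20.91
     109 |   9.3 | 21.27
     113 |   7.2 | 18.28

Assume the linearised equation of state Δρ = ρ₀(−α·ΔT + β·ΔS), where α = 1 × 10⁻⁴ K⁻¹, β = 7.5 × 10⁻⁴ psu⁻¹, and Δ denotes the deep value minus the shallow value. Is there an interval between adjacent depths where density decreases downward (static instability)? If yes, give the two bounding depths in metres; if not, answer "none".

Evaluate Δρ/ρ₀ = −αΔT + βΔS across each adjacent pair:
  33–40 m: −αΔT+βΔS = −(1 × 10⁻⁴)(+6.7)+(7.5 × 10⁻⁴)(+3.17) = 1.7 × 10⁻³ → stable
  40–64 m: −αΔT+βΔS = −(1 × 10⁻⁴)(-9.1)+(7.5 × 10⁻⁴)(+0.02) = 9.3 × 10⁻⁴ → stable
  64–109 m: −αΔT+βΔS = −(1 × 10⁻⁴)(-1.4)+(7.5 × 10⁻⁴)(+0.36) = 4.1 × 10⁻⁴ → stable
  109–113 m: −αΔT+βΔS = −(1 × 10⁻⁴)(-2.1)+(7.5 × 10⁻⁴)(-2.99) = -2.0 × 10⁻³ → UNSTABLE
The 109–113 m interval has Δρ < 0: lighter water underlies denser water.

109–113 m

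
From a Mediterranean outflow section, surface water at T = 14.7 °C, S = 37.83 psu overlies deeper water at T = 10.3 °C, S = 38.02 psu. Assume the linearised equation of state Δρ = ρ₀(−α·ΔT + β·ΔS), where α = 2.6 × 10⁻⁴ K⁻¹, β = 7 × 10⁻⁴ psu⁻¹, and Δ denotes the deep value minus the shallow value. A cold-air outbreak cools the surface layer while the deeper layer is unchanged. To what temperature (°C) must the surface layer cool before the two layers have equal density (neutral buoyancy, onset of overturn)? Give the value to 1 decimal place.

9.8 °C

Neutral buoyancy requires Δρ = 0, i.e. −α(T_deep − T_surf′) + β(S_deep − S_surf) = 0.
T_surf′ = T_deep − (β/α)·ΔS = 10.3 − (7 × 10⁻⁴/2.6 × 10⁻⁴)·(+0.19) = 9.788 °C.
Cooling required: 14.7 − (9.788) = 4.912 °C.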